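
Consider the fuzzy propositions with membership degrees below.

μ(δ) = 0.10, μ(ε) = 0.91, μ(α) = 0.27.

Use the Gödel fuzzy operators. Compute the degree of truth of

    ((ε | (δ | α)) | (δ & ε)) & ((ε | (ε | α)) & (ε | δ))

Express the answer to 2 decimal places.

δ | α = max(a, b) on (0.10, 0.27) = 0.27
ε | (δ | α) = max(a, b) on (0.91, 0.27) = 0.91
δ & ε = min(a, b) on (0.10, 0.91) = 0.10
(ε | (δ | α)) | (δ & ε) = max(a, b) on (0.91, 0.10) = 0.91
ε | α = max(a, b) on (0.91, 0.27) = 0.91
ε | (ε | α) = max(a, b) on (0.91, 0.91) = 0.91
ε | δ = max(a, b) on (0.91, 0.10) = 0.91
(ε | (ε | α)) & (ε | δ) = min(a, b) on (0.91, 0.91) = 0.91
((ε | (δ | α)) | (δ & ε)) & ((ε | (ε | α)) & (ε | δ)) = min(a, b) on (0.91, 0.91) = 0.91

0.91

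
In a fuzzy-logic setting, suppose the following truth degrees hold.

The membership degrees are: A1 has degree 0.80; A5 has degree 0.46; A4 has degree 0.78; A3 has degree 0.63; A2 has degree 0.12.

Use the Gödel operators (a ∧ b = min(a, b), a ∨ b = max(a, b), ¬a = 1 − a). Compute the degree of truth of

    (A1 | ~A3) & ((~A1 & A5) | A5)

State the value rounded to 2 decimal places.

~A3 = 1 − 0.63 = 0.37
A1 | ~A3 = max(a, b) on (0.80, 0.37) = 0.80
~A1 = 1 − 0.80 = 0.20
~A1 & A5 = min(a, b) on (0.20, 0.46) = 0.20
(~A1 & A5) | A5 = max(a, b) on (0.20, 0.46) = 0.46
(A1 | ~A3) & ((~A1 & A5) | A5) = min(a, b) on (0.80, 0.46) = 0.46

0.46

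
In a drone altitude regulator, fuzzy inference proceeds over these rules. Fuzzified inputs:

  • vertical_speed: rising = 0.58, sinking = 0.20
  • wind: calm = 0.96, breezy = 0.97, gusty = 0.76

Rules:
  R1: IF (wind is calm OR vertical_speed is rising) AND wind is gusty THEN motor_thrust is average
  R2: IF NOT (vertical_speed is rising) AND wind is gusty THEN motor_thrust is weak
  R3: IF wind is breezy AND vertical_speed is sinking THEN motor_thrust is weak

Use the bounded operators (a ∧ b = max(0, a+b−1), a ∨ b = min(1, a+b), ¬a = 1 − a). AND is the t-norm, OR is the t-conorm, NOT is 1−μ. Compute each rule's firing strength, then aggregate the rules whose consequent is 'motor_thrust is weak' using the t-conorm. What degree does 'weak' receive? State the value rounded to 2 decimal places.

0.35

R1: (calm=0.96 OR rising=0.58) = 1.00; AND[max(0, a+b−1)] with gusty=0.76 → w = 0.76
R2: ¬rising=1−0.58=0.42, gusty=0.76; AND[max(0, a+b−1)] → w = 0.18
R3: breezy=0.97, sinking=0.20; AND[max(0, a+b−1)] → w = 0.17
Rules with consequent 'weak': {R2, R3} → strengths 0.18, 0.17
Aggregate via t-conorm [min(1, a+b)]: 0.35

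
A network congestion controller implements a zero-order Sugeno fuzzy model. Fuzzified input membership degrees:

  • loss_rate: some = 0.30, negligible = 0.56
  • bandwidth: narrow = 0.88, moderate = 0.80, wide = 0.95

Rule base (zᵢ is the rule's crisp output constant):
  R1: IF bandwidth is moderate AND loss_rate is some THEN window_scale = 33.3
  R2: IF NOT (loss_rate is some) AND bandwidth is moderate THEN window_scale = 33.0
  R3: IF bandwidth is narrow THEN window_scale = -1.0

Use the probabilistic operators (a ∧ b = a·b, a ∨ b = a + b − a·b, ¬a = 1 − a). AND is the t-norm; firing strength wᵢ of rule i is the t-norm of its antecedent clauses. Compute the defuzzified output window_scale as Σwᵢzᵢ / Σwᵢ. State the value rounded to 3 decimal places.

15.233

R1 (z=33.3): moderate=0.80, some=0.30; AND[a·b] → w = 0.2400
R2 (z=33.0): ¬some=1−0.30=0.70, moderate=0.80; AND[a·b] → w = 0.5600
R3 (z=-1.0): narrow=0.88 → w = 0.8800
Weighted average = (0.2400·33.3 + 0.5600·33.0 + 0.8800·-1.0) / (0.2400 + 0.5600 + 0.8800)
  = 25.5920 / 1.6800 = 15.233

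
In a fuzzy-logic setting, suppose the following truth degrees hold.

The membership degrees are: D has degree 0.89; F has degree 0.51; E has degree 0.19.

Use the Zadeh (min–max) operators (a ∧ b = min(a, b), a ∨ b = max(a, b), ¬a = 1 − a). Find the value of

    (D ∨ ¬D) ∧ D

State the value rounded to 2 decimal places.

¬D = 1 − 0.89 = 0.11
D ∨ ¬D = max(a, b) on (0.89, 0.11) = 0.89
(D ∨ ¬D) ∧ D = min(a, b) on (0.89, 0.89) = 0.89

0.89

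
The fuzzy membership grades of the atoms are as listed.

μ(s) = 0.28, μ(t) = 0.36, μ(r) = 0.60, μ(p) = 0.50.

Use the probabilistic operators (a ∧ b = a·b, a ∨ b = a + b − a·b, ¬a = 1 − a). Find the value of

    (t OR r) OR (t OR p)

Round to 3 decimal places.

t OR r = a + b − a·b on (0.3600, 0.6000) = 0.7440
t OR p = a + b − a·b on (0.3600, 0.5000) = 0.6800
(t OR r) OR (t OR p) = a + b − a·b on (0.7440, 0.6800) = 0.9181

0.918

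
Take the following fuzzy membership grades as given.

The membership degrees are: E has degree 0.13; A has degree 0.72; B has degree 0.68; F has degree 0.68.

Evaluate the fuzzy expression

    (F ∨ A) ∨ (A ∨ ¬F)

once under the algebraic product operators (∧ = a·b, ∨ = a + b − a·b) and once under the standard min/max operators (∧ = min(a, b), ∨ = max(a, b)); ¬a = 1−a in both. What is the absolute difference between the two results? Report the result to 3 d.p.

Under algebraic product:
  F ∨ A = a + b − a·b on (0.6800, 0.7200) = 0.9104
  ¬F = 1 − 0.6800 = 0.3200
  A ∨ ¬F = a + b − a·b on (0.7200, 0.3200) = 0.8096
  (F ∨ A) ∨ (A ∨ ¬F) = a + b − a·b on (0.9104, 0.8096) = 0.9829
  → value = 0.9829
Under standard min/max:
  F ∨ A = max(a, b) on (0.68, 0.72) = 0.72
  ¬F = 1 − 0.68 = 0.32
  A ∨ ¬F = max(a, b) on (0.72, 0.32) = 0.72
  (F ∨ A) ∨ (A ∨ ¬F) = max(a, b) on (0.72, 0.72) = 0.72
  → value = 0.7200
|0.9829 − 0.7200| = 0.263

0.263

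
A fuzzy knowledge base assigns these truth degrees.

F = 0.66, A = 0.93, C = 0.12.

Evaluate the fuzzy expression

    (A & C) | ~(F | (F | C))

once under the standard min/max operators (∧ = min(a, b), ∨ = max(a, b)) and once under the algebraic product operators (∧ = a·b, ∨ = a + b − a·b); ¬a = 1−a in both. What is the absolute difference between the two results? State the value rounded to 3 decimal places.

0.138

Under standard min/max:
  A & C = min(a, b) on (0.93, 0.12) = 0.12
  F | C = max(a, b) on (0.66, 0.12) = 0.66
  F | (F | C) = max(a, b) on (0.66, 0.66) = 0.66
  ~(F | (F | C)) = 1 − 0.66 = 0.34
  (A & C) | ~(F | (F | C)) = max(a, b) on (0.12, 0.34) = 0.34
  → value = 0.3400
Under algebraic product:
  A & C = a·b on (0.9300, 0.1200) = 0.1116
  F | C = a + b − a·b on (0.6600, 0.1200) = 0.7008
  F | (F | C) = a + b − a·b on (0.6600, 0.7008) = 0.8983
  ~(F | (F | C)) = 1 − 0.8983 = 0.1017
  (A & C) | ~(F | (F | C)) = a + b − a·b on (0.1116, 0.1017) = 0.2020
  → value = 0.2020
|0.3400 − 0.2020| = 0.138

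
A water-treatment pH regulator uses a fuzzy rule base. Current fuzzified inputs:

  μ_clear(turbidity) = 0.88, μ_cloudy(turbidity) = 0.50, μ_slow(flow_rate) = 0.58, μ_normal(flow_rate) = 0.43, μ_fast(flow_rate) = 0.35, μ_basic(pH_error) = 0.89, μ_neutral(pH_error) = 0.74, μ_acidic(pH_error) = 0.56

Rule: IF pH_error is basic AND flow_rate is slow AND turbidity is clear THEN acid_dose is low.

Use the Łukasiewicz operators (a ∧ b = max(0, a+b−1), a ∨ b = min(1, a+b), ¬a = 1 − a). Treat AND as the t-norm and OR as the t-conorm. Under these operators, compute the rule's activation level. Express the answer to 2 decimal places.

0.35

firing strength: basic=0.89, slow=0.58, clear=0.88; AND[max(0, a+b−1)] → w = 0.35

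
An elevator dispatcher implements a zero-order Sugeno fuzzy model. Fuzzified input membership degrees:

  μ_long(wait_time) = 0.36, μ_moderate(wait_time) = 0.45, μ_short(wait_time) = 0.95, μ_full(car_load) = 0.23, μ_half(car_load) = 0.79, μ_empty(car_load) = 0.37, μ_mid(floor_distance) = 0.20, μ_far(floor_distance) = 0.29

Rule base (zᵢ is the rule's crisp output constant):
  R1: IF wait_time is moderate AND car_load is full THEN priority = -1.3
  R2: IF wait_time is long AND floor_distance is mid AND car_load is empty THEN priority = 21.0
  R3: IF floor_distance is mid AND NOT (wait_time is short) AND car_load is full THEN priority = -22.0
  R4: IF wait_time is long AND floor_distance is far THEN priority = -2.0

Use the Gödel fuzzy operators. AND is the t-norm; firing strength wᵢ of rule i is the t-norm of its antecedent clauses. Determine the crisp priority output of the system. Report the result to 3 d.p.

2.884

R1 (z=-1.3): moderate=0.45, full=0.23; AND[min(a, b)] → w = 0.23
R2 (z=21.0): long=0.36, mid=0.20, empty=0.37; AND[min(a, b)] → w = 0.20
R3 (z=-22.0): mid=0.20, ¬short=1−0.95=0.05, full=0.23; AND[min(a, b)] → w = 0.05
R4 (z=-2.0): long=0.36, far=0.29; AND[min(a, b)] → w = 0.29
Weighted average = (0.23·-1.3 + 0.20·21.0 + 0.05·-22.0 + 0.29·-2.0) / (0.23 + 0.20 + 0.05 + 0.29)
  = 2.2210 / 0.7700 = 2.884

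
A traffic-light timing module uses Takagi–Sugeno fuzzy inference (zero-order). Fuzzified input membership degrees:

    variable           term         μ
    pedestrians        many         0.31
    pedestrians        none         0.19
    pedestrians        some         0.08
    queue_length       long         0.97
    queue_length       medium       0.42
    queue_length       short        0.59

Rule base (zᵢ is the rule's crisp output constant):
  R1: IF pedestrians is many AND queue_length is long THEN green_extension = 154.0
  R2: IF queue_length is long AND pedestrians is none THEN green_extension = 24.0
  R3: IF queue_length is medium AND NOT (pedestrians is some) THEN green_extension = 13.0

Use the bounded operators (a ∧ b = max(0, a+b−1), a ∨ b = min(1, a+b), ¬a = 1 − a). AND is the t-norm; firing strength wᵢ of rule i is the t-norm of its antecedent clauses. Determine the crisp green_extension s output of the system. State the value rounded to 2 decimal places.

65.87

R1 (z=154.0): many=0.31, long=0.97; AND[max(0, a+b−1)] → w = 0.28
R2 (z=24.0): long=0.97, none=0.19; AND[max(0, a+b−1)] → w = 0.16
R3 (z=13.0): medium=0.42, ¬some=1−0.08=0.92; AND[max(0, a+b−1)] → w = 0.34
Weighted average = (0.28·154.0 + 0.16·24.0 + 0.34·13.0) / (0.28 + 0.16 + 0.34)
  = 51.3800 / 0.7800 = 65.87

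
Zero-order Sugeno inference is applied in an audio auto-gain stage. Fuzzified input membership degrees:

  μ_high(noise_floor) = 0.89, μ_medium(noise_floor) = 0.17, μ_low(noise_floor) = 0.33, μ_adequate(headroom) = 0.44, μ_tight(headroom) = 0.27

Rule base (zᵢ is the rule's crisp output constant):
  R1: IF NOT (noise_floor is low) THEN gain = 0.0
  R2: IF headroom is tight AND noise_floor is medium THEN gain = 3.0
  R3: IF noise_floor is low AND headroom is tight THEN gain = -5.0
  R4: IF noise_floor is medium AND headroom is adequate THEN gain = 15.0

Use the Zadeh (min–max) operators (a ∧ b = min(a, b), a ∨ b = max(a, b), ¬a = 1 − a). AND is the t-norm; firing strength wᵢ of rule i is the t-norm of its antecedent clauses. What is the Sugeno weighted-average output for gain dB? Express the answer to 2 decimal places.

1.34

R1 (z=0.0): ¬low=1−0.33=0.67 → w = 0.67
R2 (z=3.0): tight=0.27, medium=0.17; AND[min(a, b)] → w = 0.17
R3 (z=-5.0): low=0.33, tight=0.27; AND[min(a, b)] → w = 0.27
R4 (z=15.0): medium=0.17, adequate=0.44; AND[min(a, b)] → w = 0.17
Weighted average = (0.67·0.0 + 0.17·3.0 + 0.27·-5.0 + 0.17·15.0) / (0.67 + 0.17 + 0.27 + 0.17)
  = 1.7100 / 1.2800 = 1.34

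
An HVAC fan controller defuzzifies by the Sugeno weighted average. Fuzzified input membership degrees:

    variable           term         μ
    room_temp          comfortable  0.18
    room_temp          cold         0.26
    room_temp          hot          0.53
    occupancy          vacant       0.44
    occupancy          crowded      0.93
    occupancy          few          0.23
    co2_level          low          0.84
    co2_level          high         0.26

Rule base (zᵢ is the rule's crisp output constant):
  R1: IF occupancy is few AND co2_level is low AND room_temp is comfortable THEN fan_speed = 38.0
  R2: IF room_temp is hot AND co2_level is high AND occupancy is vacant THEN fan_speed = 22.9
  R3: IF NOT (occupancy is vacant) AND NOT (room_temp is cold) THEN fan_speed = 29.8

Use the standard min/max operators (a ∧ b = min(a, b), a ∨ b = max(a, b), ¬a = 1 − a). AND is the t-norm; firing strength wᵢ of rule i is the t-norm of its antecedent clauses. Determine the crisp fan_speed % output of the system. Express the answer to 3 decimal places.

R1 (z=38.0): few=0.23, low=0.84, comfortable=0.18; AND[min(a, b)] → w = 0.18
R2 (z=22.9): hot=0.53, high=0.26, vacant=0.44; AND[min(a, b)] → w = 0.26
R3 (z=29.8): ¬vacant=1−0.44=0.56, ¬cold=1−0.26=0.74; AND[min(a, b)] → w = 0.56
Weighted average = (0.18·38.0 + 0.26·22.9 + 0.56·29.8) / (0.18 + 0.26 + 0.56)
  = 29.4820 / 1.0000 = 29.482

29.482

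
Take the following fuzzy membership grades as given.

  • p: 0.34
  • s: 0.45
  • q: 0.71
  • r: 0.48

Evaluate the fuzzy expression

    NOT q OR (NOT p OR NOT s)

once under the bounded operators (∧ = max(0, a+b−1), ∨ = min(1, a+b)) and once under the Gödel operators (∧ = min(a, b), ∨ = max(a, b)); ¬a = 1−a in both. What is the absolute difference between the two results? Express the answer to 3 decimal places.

Under bounded:
  NOT q = 1 − 0.71 = 0.29
  NOT p = 1 − 0.34 = 0.66
  NOT s = 1 − 0.45 = 0.55
  NOT p OR NOT s = min(1, a+b) on (0.66, 0.55) = 1.00
  NOT q OR (NOT p OR NOT s) = min(1, a+b) on (0.29, 1.00) = 1.00
  → value = 1.0000
Under Gödel:
  NOT q = 1 − 0.71 = 0.29
  NOT p = 1 − 0.34 = 0.66
  NOT s = 1 − 0.45 = 0.55
  NOT p OR NOT s = max(a, b) on (0.66, 0.55) = 0.66
  NOT q OR (NOT p OR NOT s) = max(a, b) on (0.29, 0.66) = 0.66
  → value = 0.6600
|1.0000 − 0.6600| = 0.340

0.340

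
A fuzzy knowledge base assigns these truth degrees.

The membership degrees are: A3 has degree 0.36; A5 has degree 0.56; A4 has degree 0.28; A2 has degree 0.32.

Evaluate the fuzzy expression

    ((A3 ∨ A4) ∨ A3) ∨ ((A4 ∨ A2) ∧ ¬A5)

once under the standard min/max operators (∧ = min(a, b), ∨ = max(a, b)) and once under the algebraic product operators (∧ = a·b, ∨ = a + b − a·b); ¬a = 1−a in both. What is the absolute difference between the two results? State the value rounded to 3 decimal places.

Under standard min/max:
  A3 ∨ A4 = max(a, b) on (0.36, 0.28) = 0.36
  (A3 ∨ A4) ∨ A3 = max(a, b) on (0.36, 0.36) = 0.36
  A4 ∨ A2 = max(a, b) on (0.28, 0.32) = 0.32
  ¬A5 = 1 − 0.56 = 0.44
  (A4 ∨ A2) ∧ ¬A5 = min(a, b) on (0.32, 0.44) = 0.32
  ((A3 ∨ A4) ∨ A3) ∨ ((A4 ∨ A2) ∧ ¬A5) = max(a, b) on (0.36, 0.32) = 0.36
  → value = 0.3600
Under algebraic product:
  A3 ∨ A4 = a + b − a·b on (0.3600, 0.2800) = 0.5392
  (A3 ∨ A4) ∨ A3 = a + b − a·b on (0.5392, 0.3600) = 0.7051
  A4 ∨ A2 = a + b − a·b on (0.2800, 0.3200) = 0.5104
  ¬A5 = 1 − 0.5600 = 0.4400
  (A4 ∨ A2) ∧ ¬A5 = a·b on (0.5104, 0.4400) = 0.2246
  ((A3 ∨ A4) ∨ A3) ∨ ((A4 ∨ A2) ∧ ¬A5) = a + b − a·b on (0.7051, 0.2246) = 0.7713
  → value = 0.7713
|0.3600 − 0.7713| = 0.411

0.411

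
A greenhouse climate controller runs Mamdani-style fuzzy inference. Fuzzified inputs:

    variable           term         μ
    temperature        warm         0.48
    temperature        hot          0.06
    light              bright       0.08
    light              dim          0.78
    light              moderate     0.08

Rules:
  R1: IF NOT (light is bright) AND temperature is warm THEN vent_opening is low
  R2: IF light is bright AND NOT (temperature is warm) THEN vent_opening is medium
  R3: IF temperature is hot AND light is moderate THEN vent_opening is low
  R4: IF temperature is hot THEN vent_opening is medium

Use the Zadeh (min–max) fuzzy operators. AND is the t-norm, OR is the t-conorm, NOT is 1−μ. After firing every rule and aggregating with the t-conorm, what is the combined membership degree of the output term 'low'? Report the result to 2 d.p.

0.48

R1: ¬bright=1−0.08=0.92, warm=0.48; AND[min(a, b)] → w = 0.48
R2: bright=0.08, ¬warm=1−0.48=0.52; AND[min(a, b)] → w = 0.08
R3: hot=0.06, moderate=0.08; AND[min(a, b)] → w = 0.06
R4: hot=0.06 → w = 0.06
Rules with consequent 'low': {R1, R3} → strengths 0.48, 0.06
Aggregate via t-conorm [max(a, b)]: 0.48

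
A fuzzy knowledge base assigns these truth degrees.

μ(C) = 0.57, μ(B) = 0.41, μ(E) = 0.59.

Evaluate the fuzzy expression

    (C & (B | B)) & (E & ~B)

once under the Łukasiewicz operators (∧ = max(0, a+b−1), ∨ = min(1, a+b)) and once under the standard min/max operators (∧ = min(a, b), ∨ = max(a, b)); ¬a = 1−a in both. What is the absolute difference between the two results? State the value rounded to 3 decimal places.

Under Łukasiewicz:
  B | B = min(1, a+b) on (0.41, 0.41) = 0.82
  C & (B | B) = max(0, a+b−1) on (0.57, 0.82) = 0.39
  ~B = 1 − 0.41 = 0.59
  E & ~B = max(0, a+b−1) on (0.59, 0.59) = 0.18
  (C & (B | B)) & (E & ~B) = max(0, a+b−1) on (0.39, 0.18) = 0.00
  → value = 0.0000
Under standard min/max:
  B | B = max(a, b) on (0.41, 0.41) = 0.41
  C & (B | B) = min(a, b) on (0.57, 0.41) = 0.41
  ~B = 1 − 0.41 = 0.59
  E & ~B = min(a, b) on (0.59, 0.59) = 0.59
  (C & (B | B)) & (E & ~B) = min(a, b) on (0.41, 0.59) = 0.41
  → value = 0.4100
|0.0000 − 0.4100| = 0.410

0.410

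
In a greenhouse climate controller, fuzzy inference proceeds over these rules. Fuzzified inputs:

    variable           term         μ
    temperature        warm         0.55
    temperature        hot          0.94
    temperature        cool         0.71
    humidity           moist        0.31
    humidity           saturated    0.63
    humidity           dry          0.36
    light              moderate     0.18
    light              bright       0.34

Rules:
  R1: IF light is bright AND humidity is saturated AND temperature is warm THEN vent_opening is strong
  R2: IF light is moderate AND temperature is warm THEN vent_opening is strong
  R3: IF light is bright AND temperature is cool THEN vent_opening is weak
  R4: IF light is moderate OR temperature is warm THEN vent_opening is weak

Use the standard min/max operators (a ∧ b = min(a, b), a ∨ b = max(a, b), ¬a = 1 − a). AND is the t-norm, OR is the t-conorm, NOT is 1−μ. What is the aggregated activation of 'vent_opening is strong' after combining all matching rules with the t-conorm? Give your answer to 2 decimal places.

0.34

R1: bright=0.34, saturated=0.63, warm=0.55; AND[min(a, b)] → w = 0.34
R2: moderate=0.18, warm=0.55; AND[min(a, b)] → w = 0.18
R3: bright=0.34, cool=0.71; AND[min(a, b)] → w = 0.34
R4: moderate=0.18, warm=0.55; OR[max(a, b)] → w = 0.55
Rules with consequent 'strong': {R1, R2} → strengths 0.34, 0.18
Aggregate via t-conorm [max(a, b)]: 0.34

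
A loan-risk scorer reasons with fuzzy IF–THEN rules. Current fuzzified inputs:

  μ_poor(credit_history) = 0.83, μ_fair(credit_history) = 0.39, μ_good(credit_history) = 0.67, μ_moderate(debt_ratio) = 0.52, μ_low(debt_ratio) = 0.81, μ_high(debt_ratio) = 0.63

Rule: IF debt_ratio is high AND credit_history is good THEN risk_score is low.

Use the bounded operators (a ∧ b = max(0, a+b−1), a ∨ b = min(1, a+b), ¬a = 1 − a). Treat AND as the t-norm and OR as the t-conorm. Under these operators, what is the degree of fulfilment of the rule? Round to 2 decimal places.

firing strength: high=0.63, good=0.67; AND[max(0, a+b−1)] → w = 0.30

0.30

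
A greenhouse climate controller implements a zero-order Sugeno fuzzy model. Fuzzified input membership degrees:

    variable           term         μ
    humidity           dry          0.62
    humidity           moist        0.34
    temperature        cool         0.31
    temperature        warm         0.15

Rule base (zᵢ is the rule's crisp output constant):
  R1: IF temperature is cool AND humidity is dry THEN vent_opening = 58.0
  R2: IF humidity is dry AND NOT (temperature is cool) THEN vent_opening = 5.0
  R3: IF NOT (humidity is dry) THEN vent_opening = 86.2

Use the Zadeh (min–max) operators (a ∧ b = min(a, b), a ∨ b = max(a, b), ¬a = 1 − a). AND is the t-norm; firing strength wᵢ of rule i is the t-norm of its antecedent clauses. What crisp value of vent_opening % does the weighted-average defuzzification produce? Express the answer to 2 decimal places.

41.10

R1 (z=58.0): cool=0.31, dry=0.62; AND[min(a, b)] → w = 0.31
R2 (z=5.0): dry=0.62, ¬cool=1−0.31=0.69; AND[min(a, b)] → w = 0.62
R3 (z=86.2): ¬dry=1−0.62=0.38 → w = 0.38
Weighted average = (0.31·58.0 + 0.62·5.0 + 0.38·86.2) / (0.31 + 0.62 + 0.38)
  = 53.8360 / 1.3100 = 41.10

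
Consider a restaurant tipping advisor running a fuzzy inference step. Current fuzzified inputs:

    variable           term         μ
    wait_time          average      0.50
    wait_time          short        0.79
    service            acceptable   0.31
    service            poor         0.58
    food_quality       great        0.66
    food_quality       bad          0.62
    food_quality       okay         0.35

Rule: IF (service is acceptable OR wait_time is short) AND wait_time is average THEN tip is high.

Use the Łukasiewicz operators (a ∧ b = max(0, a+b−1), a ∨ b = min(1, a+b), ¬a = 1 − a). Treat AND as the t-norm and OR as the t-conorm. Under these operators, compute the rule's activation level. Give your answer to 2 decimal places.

firing strength: (acceptable=0.31 OR short=0.79) = 1.00; AND[max(0, a+b−1)] with average=0.50 → w = 0.50

0.50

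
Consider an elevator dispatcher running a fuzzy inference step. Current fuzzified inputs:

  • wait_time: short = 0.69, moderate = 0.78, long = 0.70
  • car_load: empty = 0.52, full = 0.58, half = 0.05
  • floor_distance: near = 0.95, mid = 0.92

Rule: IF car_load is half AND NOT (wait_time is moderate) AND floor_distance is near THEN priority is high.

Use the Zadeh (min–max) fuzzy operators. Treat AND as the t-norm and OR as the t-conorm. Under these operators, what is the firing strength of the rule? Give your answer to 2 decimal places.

firing strength: half=0.05, ¬moderate=1−0.78=0.22, near=0.95; AND[min(a, b)] → w = 0.05

0.05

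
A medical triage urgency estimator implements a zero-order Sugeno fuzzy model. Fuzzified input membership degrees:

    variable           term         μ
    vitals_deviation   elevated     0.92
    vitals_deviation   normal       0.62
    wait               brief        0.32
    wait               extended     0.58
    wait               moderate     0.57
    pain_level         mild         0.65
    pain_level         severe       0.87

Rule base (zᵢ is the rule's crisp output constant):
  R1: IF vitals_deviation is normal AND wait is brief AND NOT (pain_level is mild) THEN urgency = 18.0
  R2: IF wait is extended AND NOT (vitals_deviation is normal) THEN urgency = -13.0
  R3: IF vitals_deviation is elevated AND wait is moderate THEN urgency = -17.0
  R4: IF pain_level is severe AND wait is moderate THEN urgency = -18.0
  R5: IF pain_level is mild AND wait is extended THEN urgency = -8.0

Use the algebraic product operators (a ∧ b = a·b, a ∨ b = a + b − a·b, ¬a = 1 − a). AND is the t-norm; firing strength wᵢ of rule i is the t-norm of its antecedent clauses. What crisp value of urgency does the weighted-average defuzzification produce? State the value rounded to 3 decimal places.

R1 (z=18.0): normal=0.62, brief=0.32, ¬mild=1−0.65=0.35; AND[a·b] → w = 0.0694
R2 (z=-13.0): extended=0.58, ¬normal=1−0.62=0.38; AND[a·b] → w = 0.2204
R3 (z=-17.0): elevated=0.92, moderate=0.57; AND[a·b] → w = 0.5244
R4 (z=-18.0): severe=0.87, moderate=0.57; AND[a·b] → w = 0.4959
R5 (z=-8.0): mild=0.65, extended=0.58; AND[a·b] → w = 0.3770
Weighted average = (0.0694·18.0 + 0.2204·-13.0 + 0.5244·-17.0 + 0.4959·-18.0 + 0.3770·-8.0) / (0.0694 + 0.2204 + 0.5244 + 0.4959 + 0.3770)
  = -22.4723 / 1.6871 = -13.320

-13.320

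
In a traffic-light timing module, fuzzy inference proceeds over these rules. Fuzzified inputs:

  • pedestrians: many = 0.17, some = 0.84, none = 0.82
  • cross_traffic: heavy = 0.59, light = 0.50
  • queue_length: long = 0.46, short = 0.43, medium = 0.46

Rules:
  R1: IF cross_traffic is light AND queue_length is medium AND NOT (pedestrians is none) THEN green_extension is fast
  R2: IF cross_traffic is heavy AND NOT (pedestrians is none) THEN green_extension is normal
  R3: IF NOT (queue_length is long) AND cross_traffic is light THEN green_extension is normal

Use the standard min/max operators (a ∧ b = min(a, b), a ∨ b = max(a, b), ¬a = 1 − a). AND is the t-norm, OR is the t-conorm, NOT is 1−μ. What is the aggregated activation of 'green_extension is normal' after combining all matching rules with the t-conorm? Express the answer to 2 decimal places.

R1: light=0.50, medium=0.46, ¬none=1−0.82=0.18; AND[min(a, b)] → w = 0.18
R2: heavy=0.59, ¬none=1−0.82=0.18; AND[min(a, b)] → w = 0.18
R3: ¬long=1−0.46=0.54, light=0.50; AND[min(a, b)] → w = 0.50
Rules with consequent 'normal': {R2, R3} → strengths 0.18, 0.50
Aggregate via t-conorm [max(a, b)]: 0.50

0.50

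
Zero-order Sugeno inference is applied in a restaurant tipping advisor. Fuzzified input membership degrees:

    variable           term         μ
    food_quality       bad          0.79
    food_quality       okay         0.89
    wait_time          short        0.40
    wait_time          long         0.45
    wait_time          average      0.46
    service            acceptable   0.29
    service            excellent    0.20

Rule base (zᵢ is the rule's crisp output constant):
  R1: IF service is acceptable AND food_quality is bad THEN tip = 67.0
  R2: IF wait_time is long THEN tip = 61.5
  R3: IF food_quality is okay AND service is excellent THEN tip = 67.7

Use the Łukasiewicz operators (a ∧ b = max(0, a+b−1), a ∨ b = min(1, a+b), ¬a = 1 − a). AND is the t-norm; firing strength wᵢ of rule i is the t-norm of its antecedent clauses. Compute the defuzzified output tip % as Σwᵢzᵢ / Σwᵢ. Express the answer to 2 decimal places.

R1 (z=67.0): acceptable=0.29, bad=0.79; AND[max(0, a+b−1)] → w = 0.08
R2 (z=61.5): long=0.45 → w = 0.45
R3 (z=67.7): okay=0.89, excellent=0.20; AND[max(0, a+b−1)] → w = 0.09
Weighted average = (0.08·67.0 + 0.45·61.5 + 0.09·67.7) / (0.08 + 0.45 + 0.09)
  = 39.1280 / 0.6200 = 63.11

63.11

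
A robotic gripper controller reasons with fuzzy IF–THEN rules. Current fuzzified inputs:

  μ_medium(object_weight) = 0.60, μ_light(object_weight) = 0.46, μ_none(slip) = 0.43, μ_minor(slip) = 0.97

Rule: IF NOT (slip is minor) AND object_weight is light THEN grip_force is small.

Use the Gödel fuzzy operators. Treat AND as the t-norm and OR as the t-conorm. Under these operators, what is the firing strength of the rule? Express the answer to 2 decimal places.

firing strength: ¬minor=1−0.97=0.03, light=0.46; AND[min(a, b)] → w = 0.03

0.03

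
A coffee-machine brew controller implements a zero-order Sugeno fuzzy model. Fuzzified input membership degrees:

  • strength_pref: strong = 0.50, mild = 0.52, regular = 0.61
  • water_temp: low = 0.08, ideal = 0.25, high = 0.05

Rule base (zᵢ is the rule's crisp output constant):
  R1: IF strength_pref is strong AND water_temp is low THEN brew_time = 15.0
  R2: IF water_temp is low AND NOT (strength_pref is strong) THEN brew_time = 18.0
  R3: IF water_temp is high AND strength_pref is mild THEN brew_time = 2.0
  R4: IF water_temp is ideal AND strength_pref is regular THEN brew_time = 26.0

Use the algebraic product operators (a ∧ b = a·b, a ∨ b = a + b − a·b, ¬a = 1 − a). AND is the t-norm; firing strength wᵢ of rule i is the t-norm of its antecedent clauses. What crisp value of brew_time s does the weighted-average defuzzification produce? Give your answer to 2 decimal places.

20.65

R1 (z=15.0): strong=0.50, low=0.08; AND[a·b] → w = 0.0400
R2 (z=18.0): low=0.08, ¬strong=1−0.50=0.50; AND[a·b] → w = 0.0400
R3 (z=2.0): high=0.05, mild=0.52; AND[a·b] → w = 0.0260
R4 (z=26.0): ideal=0.25, regular=0.61; AND[a·b] → w = 0.1525
Weighted average = (0.0400·15.0 + 0.0400·18.0 + 0.0260·2.0 + 0.1525·26.0) / (0.0400 + 0.0400 + 0.0260 + 0.1525)
  = 5.3370 / 0.2585 = 20.65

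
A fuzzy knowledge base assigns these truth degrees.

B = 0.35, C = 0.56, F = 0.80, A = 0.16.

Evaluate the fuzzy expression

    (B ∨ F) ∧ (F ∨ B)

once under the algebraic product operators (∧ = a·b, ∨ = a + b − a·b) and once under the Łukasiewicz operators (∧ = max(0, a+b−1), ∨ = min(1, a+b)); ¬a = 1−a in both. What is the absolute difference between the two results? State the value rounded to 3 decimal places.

Under algebraic product:
  B ∨ F = a + b − a·b on (0.3500, 0.8000) = 0.8700
  F ∨ B = a + b − a·b on (0.8000, 0.3500) = 0.8700
  (B ∨ F) ∧ (F ∨ B) = a·b on (0.8700, 0.8700) = 0.7569
  → value = 0.7569
Under Łukasiewicz:
  B ∨ F = min(1, a+b) on (0.35, 0.80) = 1.00
  F ∨ B = min(1, a+b) on (0.80, 0.35) = 1.00
  (B ∨ F) ∧ (F ∨ B) = max(0, a+b−1) on (1.00, 1.00) = 1.00
  → value = 1.0000
|0.7569 − 1.0000| = 0.243

0.243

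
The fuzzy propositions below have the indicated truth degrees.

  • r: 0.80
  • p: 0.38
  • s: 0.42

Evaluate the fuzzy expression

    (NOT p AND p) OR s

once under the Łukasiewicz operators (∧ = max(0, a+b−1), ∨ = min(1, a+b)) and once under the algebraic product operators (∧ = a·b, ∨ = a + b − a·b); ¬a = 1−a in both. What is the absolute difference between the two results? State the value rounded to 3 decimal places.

Under Łukasiewicz:
  NOT p = 1 − 0.38 = 0.62
  NOT p AND p = max(0, a+b−1) on (0.62, 0.38) = 0.00
  (NOT p AND p) OR s = min(1, a+b) on (0.00, 0.42) = 0.42
  → value = 0.4200
Under algebraic product:
  NOT p = 1 − 0.3800 = 0.6200
  NOT p AND p = a·b on (0.6200, 0.3800) = 0.2356
  (NOT p AND p) OR s = a + b − a·b on (0.2356, 0.4200) = 0.5566
  → value = 0.5566
|0.4200 − 0.5566| = 0.137

0.137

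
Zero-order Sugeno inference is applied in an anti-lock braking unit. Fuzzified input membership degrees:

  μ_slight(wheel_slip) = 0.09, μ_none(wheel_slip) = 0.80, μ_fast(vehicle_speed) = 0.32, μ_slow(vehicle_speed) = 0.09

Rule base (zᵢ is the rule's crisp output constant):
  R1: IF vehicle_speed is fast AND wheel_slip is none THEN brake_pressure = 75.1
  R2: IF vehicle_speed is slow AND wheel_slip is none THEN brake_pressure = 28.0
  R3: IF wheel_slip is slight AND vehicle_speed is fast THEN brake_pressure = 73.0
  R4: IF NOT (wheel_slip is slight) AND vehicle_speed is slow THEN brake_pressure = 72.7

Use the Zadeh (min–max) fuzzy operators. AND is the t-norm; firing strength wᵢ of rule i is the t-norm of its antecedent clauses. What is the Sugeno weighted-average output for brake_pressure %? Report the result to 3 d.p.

R1 (z=75.1): fast=0.32, none=0.80; AND[min(a, b)] → w = 0.32
R2 (z=28.0): slow=0.09, none=0.80; AND[min(a, b)] → w = 0.09
R3 (z=73.0): slight=0.09, fast=0.32; AND[min(a, b)] → w = 0.09
R4 (z=72.7): ¬slight=1−0.09=0.91, slow=0.09; AND[min(a, b)] → w = 0.09
Weighted average = (0.32·75.1 + 0.09·28.0 + 0.09·73.0 + 0.09·72.7) / (0.32 + 0.09 + 0.09 + 0.09)
  = 39.6650 / 0.5900 = 67.229

67.229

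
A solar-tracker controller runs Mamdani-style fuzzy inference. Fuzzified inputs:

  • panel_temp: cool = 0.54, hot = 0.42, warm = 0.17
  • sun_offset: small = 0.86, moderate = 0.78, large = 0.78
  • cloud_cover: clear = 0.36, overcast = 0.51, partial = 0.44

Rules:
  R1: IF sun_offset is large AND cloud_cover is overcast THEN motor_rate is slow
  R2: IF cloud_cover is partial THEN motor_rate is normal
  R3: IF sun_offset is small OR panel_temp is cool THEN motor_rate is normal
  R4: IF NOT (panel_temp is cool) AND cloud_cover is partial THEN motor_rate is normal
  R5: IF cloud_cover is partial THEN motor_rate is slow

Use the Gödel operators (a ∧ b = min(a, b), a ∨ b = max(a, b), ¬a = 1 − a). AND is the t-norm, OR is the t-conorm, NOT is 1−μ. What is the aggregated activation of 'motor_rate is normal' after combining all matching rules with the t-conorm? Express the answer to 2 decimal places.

0.86

R1: large=0.78, overcast=0.51; AND[min(a, b)] → w = 0.51
R2: partial=0.44 → w = 0.44
R3: small=0.86, cool=0.54; OR[max(a, b)] → w = 0.86
R4: ¬cool=1−0.54=0.46, partial=0.44; AND[min(a, b)] → w = 0.44
R5: partial=0.44 → w = 0.44
Rules with consequent 'normal': {R2, R3, R4} → strengths 0.44, 0.86, 0.44
Aggregate via t-conorm [max(a, b)]: 0.86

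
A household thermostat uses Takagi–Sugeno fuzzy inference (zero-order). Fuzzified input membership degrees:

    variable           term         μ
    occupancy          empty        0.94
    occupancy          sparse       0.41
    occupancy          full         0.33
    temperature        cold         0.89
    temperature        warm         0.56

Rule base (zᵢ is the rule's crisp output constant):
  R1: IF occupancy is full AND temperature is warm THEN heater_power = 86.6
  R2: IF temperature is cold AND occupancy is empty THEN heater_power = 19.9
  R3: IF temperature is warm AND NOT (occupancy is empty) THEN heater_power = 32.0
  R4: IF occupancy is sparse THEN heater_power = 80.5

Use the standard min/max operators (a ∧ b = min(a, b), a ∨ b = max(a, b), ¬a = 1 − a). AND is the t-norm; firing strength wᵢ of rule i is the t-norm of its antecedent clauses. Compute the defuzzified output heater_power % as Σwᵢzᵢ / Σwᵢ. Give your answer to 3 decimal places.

R1 (z=86.6): full=0.33, warm=0.56; AND[min(a, b)] → w = 0.33
R2 (z=19.9): cold=0.89, empty=0.94; AND[min(a, b)] → w = 0.89
R3 (z=32.0): warm=0.56, ¬empty=1−0.94=0.06; AND[min(a, b)] → w = 0.06
R4 (z=80.5): sparse=0.41 → w = 0.41
Weighted average = (0.33·86.6 + 0.89·19.9 + 0.06·32.0 + 0.41·80.5) / (0.33 + 0.89 + 0.06 + 0.41)
  = 81.2140 / 1.6900 = 48.056

48.056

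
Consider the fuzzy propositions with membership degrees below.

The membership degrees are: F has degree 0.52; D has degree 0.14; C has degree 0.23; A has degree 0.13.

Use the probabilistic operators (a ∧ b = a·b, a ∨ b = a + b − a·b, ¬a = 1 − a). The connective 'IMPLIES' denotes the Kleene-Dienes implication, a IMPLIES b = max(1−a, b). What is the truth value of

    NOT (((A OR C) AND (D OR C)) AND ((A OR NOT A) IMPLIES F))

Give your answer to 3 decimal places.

A OR C = a + b − a·b on (0.1300, 0.2300) = 0.3301
D OR C = a + b − a·b on (0.1400, 0.2300) = 0.3378
(A OR C) AND (D OR C) = a·b on (0.3301, 0.3378) = 0.1115
NOT A = 1 − 0.1300 = 0.8700
A OR NOT A = a + b − a·b on (0.1300, 0.8700) = 0.8869
(A OR NOT A) IMPLIES F  [Kleene-Dienes: max(1−a, b)] with a=0.8869, b=0.5200 → 0.5200
((A OR C) AND (D OR C)) AND ((A OR NOT A) IMPLIES F) = a·b on (0.1115, 0.5200) = 0.0580
NOT (((A OR C) AND (D OR C)) AND ((A OR NOT A) IMPLIES F)) = 1 − 0.0580 = 0.9420

0.942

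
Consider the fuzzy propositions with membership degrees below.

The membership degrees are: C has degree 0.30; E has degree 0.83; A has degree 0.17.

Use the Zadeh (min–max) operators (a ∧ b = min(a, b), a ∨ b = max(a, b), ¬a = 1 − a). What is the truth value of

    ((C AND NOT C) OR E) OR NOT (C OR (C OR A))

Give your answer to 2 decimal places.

0.83

NOT C = 1 − 0.30 = 0.70
C AND NOT C = min(a, b) on (0.30, 0.70) = 0.30
(C AND NOT C) OR E = max(a, b) on (0.30, 0.83) = 0.83
C OR A = max(a, b) on (0.30, 0.17) = 0.30
C OR (C OR A) = max(a, b) on (0.30, 0.30) = 0.30
NOT (C OR (C OR A)) = 1 − 0.30 = 0.70
((C AND NOT C) OR E) OR NOT (C OR (C OR A)) = max(a, b) on (0.83, 0.70) = 0.83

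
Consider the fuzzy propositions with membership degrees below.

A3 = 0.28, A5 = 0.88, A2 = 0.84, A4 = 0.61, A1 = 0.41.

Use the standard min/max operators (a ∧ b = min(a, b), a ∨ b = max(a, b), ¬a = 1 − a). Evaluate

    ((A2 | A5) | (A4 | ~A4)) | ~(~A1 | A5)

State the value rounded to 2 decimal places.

A2 | A5 = max(a, b) on (0.84, 0.88) = 0.88
~A4 = 1 − 0.61 = 0.39
A4 | ~A4 = max(a, b) on (0.61, 0.39) = 0.61
(A2 | A5) | (A4 | ~A4) = max(a, b) on (0.88, 0.61) = 0.88
~A1 = 1 − 0.41 = 0.59
~A1 | A5 = max(a, b) on (0.59, 0.88) = 0.88
~(~A1 | A5) = 1 − 0.88 = 0.12
((A2 | A5) | (A4 | ~A4)) | ~(~A1 | A5) = max(a, b) on (0.88, 0.12) = 0.88

0.88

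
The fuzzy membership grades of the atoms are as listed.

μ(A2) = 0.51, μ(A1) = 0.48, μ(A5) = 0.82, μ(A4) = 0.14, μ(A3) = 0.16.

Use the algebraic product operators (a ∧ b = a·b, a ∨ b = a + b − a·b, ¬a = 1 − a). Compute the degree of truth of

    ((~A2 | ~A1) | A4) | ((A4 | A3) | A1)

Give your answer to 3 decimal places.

0.921

~A2 = 1 − 0.5100 = 0.4900
~A1 = 1 − 0.4800 = 0.5200
~A2 | ~A1 = a + b − a·b on (0.4900, 0.5200) = 0.7552
(~A2 | ~A1) | A4 = a + b − a·b on (0.7552, 0.1400) = 0.7895
A4 | A3 = a + b − a·b on (0.1400, 0.1600) = 0.2776
(A4 | A3) | A1 = a + b − a·b on (0.2776, 0.4800) = 0.6244
((~A2 | ~A1) | A4) | ((A4 | A3) | A1) = a + b − a·b on (0.7895, 0.6244) = 0.9209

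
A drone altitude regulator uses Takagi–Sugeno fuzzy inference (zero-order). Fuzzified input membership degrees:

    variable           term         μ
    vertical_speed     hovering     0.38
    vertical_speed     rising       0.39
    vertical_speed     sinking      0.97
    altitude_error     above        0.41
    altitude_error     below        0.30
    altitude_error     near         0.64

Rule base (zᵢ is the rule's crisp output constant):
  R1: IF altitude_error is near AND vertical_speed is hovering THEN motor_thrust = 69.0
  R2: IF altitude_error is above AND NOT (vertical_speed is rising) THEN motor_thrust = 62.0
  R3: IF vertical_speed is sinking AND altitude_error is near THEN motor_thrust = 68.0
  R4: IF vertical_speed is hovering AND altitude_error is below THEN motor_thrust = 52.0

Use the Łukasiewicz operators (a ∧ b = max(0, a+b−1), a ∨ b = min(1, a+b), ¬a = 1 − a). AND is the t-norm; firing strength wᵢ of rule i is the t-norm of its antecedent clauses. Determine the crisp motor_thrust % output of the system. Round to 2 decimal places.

R1 (z=69.0): near=0.64, hovering=0.38; AND[max(0, a+b−1)] → w = 0.02
R2 (z=62.0): above=0.41, ¬rising=1−0.39=0.61; AND[max(0, a+b−1)] → w = 0.02
R3 (z=68.0): sinking=0.97, near=0.64; AND[max(0, a+b−1)] → w = 0.61
R4 (z=52.0): hovering=0.38, below=0.30; AND[max(0, a+b−1)] → w = 0.00
Weighted average = (0.02·69.0 + 0.02·62.0 + 0.61·68.0 + 0.00·52.0) / (0.02 + 0.02 + 0.61 + 0.00)
  = 44.1000 / 0.6500 = 67.85

67.85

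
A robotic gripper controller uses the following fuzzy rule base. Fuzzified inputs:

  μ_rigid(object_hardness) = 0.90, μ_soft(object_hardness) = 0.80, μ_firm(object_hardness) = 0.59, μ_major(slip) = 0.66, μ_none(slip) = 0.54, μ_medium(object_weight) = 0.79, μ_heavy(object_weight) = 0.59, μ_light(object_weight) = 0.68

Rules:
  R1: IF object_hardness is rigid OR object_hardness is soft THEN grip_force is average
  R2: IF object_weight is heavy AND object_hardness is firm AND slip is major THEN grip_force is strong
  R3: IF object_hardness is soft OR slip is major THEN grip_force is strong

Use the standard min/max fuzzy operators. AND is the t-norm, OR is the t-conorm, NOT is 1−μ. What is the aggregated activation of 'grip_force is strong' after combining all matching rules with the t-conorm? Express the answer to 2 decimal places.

R1: rigid=0.90, soft=0.80; OR[max(a, b)] → w = 0.90
R2: heavy=0.59, firm=0.59, major=0.66; AND[min(a, b)] → w = 0.59
R3: soft=0.80, major=0.66; OR[max(a, b)] → w = 0.80
Rules with consequent 'strong': {R2, R3} → strengths 0.59, 0.80
Aggregate via t-conorm [max(a, b)]: 0.80

0.80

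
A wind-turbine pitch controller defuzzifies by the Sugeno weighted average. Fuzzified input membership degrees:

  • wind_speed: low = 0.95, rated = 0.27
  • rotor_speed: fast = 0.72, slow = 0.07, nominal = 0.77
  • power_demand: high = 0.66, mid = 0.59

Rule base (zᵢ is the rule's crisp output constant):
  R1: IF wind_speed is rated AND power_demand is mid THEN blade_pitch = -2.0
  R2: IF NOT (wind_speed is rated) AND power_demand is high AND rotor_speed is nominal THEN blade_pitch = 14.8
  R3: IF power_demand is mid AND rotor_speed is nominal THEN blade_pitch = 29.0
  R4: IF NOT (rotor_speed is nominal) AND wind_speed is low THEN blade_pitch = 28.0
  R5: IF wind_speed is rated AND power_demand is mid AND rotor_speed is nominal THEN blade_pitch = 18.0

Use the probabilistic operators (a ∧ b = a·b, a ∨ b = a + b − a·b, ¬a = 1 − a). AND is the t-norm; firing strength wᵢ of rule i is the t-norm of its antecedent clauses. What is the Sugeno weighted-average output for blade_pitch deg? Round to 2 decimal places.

20.12

R1 (z=-2.0): rated=0.27, mid=0.59; AND[a·b] → w = 0.1593
R2 (z=14.8): ¬rated=1−0.27=0.73, high=0.66, nominal=0.77; AND[a·b] → w = 0.3710
R3 (z=29.0): mid=0.59, nominal=0.77; AND[a·b] → w = 0.4543
R4 (z=28.0): ¬nominal=1−0.77=0.23, low=0.95; AND[a·b] → w = 0.2185
R5 (z=18.0): rated=0.27, mid=0.59, nominal=0.77; AND[a·b] → w = 0.1227
Weighted average = (0.1593·-2.0 + 0.3710·14.8 + 0.4543·29.0 + 0.2185·28.0 + 0.1227·18.0) / (0.1593 + 0.3710 + 0.4543 + 0.2185 + 0.1227)
  = 26.6726 / 1.3257 = 20.12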